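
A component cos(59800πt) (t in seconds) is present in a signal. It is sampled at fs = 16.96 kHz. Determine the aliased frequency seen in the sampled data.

4.02 kHz

ω = 59800π rad/s → f = ω/(2π) = 29900 Hz = 29.9 kHz.
29.9 kHz mod fs = 12.94 kHz.
12.94 kHz > fs/2 = 8.48 kHz, folds to fs − 12.94 kHz = 4.02 kHz.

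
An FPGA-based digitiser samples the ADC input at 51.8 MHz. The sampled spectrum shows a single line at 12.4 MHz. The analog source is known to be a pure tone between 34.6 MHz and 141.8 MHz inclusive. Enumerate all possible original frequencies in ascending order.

39.4 MHz, 64.2 MHz, 91.2 MHz, 116 MHz

Frequencies that alias to 12.4 MHz are k·fs ± 12.4 MHz for integer k ≥ 0.
k=0: 12.4 MHz.
k=1: 39.4 MHz, 64.2 MHz.
k=2: 91.2 MHz, 116 MHz.
k=3: 143 MHz, 167.8 MHz.
Within [34.6 MHz, 141.8 MHz]: 39.4 MHz, 64.2 MHz, 91.2 MHz, 116 MHz.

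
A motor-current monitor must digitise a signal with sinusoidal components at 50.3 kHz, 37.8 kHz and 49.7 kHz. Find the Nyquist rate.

Highest-frequency component: 50.3 kHz.
Nyquist rate = 2 × 50.3 kHz = 100.6 kHz.

100.6 kHz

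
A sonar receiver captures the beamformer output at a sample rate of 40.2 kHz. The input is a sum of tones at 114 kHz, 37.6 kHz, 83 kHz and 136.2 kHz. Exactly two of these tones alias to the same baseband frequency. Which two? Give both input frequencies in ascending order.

37.6 kHz, 83 kHz

fs/2 = 20.1 kHz.
114 kHz mod fs = 33.6 kHz.
33.6 kHz > fs/2 = 20.1 kHz, folds to fs − 33.6 kHz = 6.6 kHz.
37.6 kHz > fs/2 = 20.1 kHz, folds to fs − 37.6 kHz = 2.6 kHz.
83 kHz mod fs = 2.6 kHz.
2.6 kHz ≤ fs/2 = 20.1 kHz, appears at 2.6 kHz.
136.2 kHz mod fs = 15.6 kHz.
15.6 kHz ≤ fs/2 = 20.1 kHz, appears at 15.6 kHz.
37.6 kHz and 83 kHz both map to 2.6 kHz.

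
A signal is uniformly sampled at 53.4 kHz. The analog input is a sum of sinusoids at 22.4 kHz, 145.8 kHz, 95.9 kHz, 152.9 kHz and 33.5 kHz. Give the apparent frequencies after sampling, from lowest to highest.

fs/2 = 26.7 kHz.
22.4 kHz ≤ fs/2 = 26.7 kHz, passes unchanged.
145.8 kHz mod fs = 39 kHz.
39 kHz > fs/2 = 26.7 kHz, folds to fs − 39 kHz = 14.4 kHz.
95.9 kHz mod fs = 42.5 kHz.
42.5 kHz > fs/2 = 26.7 kHz, folds to fs − 42.5 kHz = 10.9 kHz.
152.9 kHz mod fs = 46.1 kHz.
46.1 kHz > fs/2 = 26.7 kHz, folds to fs − 46.1 kHz = 7.3 kHz.
33.5 kHz > fs/2 = 26.7 kHz, folds to fs − 33.5 kHz = 19.9 kHz.
Distinct values: {7.3 kHz, 10.9 kHz, 14.4 kHz, 19.9 kHz, 22.4 kHz}.

7.3 kHz, 10.9 kHz, 14.4 kHz, 19.9 kHz, 22.4 kHz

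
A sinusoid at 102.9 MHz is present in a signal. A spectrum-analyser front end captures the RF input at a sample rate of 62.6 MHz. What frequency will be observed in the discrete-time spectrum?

22.3 MHz

102.9 MHz mod fs = 40.3 MHz.
40.3 MHz > fs/2 = 31.3 MHz, folds to fs − 40.3 MHz = 22.3 MHz.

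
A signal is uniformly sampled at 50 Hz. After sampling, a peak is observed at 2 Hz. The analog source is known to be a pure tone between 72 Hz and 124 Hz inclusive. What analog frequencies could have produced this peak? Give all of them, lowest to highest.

98 Hz, 102 Hz

Frequencies that alias to 2 Hz are k·fs ± 2 Hz for integer k ≥ 0.
k=0: 2 Hz.
k=1: 48 Hz, 52 Hz.
k=2: 98 Hz, 102 Hz.
k=3: 148 Hz, 152 Hz.
Within [72 Hz, 124 Hz]: 98 Hz, 102 Hz.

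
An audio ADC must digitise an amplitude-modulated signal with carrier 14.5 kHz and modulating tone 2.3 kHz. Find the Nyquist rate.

33.6 kHz

AM sidebands sit at fc ± fm = 12.2 kHz and 16.8 kHz.
Highest-frequency component: 16.8 kHz.
Nyquist rate = 2 × 16.8 kHz = 33.6 kHz.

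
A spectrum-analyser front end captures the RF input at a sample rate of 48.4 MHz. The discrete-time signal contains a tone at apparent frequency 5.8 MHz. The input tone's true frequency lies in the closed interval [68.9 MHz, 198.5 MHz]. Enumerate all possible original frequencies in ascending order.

91 MHz, 102.6 MHz, 139.4 MHz, 151 MHz, 187.8 MHz

Frequencies that alias to 5.8 MHz are k·fs ± 5.8 MHz for integer k ≥ 0.
k=0: 5.8 MHz.
k=1: 42.6 MHz, 54.2 MHz.
k=2: 91 MHz, 102.6 MHz.
k=3: 139.4 MHz, 151 MHz.
k=4: 187.8 MHz, 199.4 MHz.
k=5: 236.2 MHz, 247.8 MHz.
Within [68.9 MHz, 198.5 MHz]: 91 MHz, 102.6 MHz, 139.4 MHz, 151 MHz, 187.8 MHz.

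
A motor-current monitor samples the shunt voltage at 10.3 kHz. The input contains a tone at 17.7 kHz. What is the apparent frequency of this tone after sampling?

17.7 kHz mod fs = 7.4 kHz.
7.4 kHz > fs/2 = 5.15 kHz, folds to fs − 7.4 kHz = 2.9 kHz.

2.9 kHz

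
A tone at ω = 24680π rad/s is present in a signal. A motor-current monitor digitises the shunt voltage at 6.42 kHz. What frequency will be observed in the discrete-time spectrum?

0.5 kHz

ω = 24680π rad/s → f = ω/(2π) = 12340 Hz = 12.34 kHz.
12.34 kHz mod fs = 5.92 kHz.
5.92 kHz > fs/2 = 3.21 kHz, folds to fs − 5.92 kHz = 0.5 kHz.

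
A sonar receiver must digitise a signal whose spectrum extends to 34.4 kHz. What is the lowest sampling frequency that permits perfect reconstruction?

Nyquist rate = 2 × 34.4 kHz = 68.8 kHz.

68.8 kHz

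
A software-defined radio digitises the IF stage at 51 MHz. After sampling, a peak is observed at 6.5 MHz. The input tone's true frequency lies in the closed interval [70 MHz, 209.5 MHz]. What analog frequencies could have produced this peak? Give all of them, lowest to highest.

95.5 MHz, 108.5 MHz, 146.5 MHz, 159.5 MHz, 197.5 MHz

Frequencies that alias to 6.5 MHz are k·fs ± 6.5 MHz for integer k ≥ 0.
k=0: 6.5 MHz.
k=1: 44.5 MHz, 57.5 MHz.
k=2: 95.5 MHz, 108.5 MHz.
k=3: 146.5 MHz, 159.5 MHz.
k=4: 197.5 MHz, 210.5 MHz.
k=5: 248.5 MHz, 261.5 MHz.
Within [70 MHz, 209.5 MHz]: 95.5 MHz, 108.5 MHz, 146.5 MHz, 159.5 MHz, 197.5 MHz.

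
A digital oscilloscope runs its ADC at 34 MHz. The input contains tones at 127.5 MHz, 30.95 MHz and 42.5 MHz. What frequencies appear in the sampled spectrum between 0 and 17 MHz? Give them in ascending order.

fs/2 = 17 MHz.
127.5 MHz mod fs = 25.5 MHz.
25.5 MHz > fs/2 = 17 MHz, folds to fs − 25.5 MHz = 8.5 MHz.
30.95 MHz > fs/2 = 17 MHz, folds to fs − 30.95 MHz = 3.05 MHz.
42.5 MHz mod fs = 8.5 MHz.
8.5 MHz ≤ fs/2 = 17 MHz, appears at 8.5 MHz.
Distinct values: {3.05 MHz, 8.5 MHz}.

3.05 MHz, 8.5 MHz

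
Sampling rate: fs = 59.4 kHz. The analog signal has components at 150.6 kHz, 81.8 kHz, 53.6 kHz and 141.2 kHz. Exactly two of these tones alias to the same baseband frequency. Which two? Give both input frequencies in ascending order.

fs/2 = 29.7 kHz.
150.6 kHz mod fs = 31.8 kHz.
31.8 kHz > fs/2 = 29.7 kHz, folds to fs − 31.8 kHz = 27.6 kHz.
81.8 kHz mod fs = 22.4 kHz.
22.4 kHz ≤ fs/2 = 29.7 kHz, appears at 22.4 kHz.
53.6 kHz > fs/2 = 29.7 kHz, folds to fs − 53.6 kHz = 5.8 kHz.
141.2 kHz mod fs = 22.4 kHz.
22.4 kHz ≤ fs/2 = 29.7 kHz, appears at 22.4 kHz.
81.8 kHz and 141.2 kHz both map to 22.4 kHz.

81.8 kHz, 141.2 kHz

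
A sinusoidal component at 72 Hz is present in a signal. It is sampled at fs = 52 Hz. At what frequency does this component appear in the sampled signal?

72 Hz mod fs = 20 Hz.
20 Hz ≤ fs/2 = 26 Hz, appears at 20 Hz.

20 Hz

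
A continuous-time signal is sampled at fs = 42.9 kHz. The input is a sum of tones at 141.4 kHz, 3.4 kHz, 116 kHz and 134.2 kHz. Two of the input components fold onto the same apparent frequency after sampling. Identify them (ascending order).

116 kHz, 141.4 kHz

fs/2 = 21.45 kHz.
141.4 kHz mod fs = 12.7 kHz.
12.7 kHz ≤ fs/2 = 21.45 kHz, appears at 12.7 kHz.
3.4 kHz ≤ fs/2 = 21.45 kHz, passes unchanged.
116 kHz mod fs = 30.2 kHz.
30.2 kHz > fs/2 = 21.45 kHz, folds to fs − 30.2 kHz = 12.7 kHz.
134.2 kHz mod fs = 5.5 kHz.
5.5 kHz ≤ fs/2 = 21.45 kHz, appears at 5.5 kHz.
116 kHz and 141.4 kHz both map to 12.7 kHz.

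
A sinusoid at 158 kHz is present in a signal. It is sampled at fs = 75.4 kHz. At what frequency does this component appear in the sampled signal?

158 kHz mod fs = 7.2 kHz.
7.2 kHz ≤ fs/2 = 37.7 kHz, appears at 7.2 kHz.

7.2 kHz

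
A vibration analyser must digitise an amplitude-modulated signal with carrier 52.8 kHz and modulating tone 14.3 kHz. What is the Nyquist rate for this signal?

134.2 kHz

AM sidebands sit at fc ± fm = 38.5 kHz and 67.1 kHz.
Highest-frequency component: 67.1 kHz.
Nyquist rate = 2 × 67.1 kHz = 134.2 kHz.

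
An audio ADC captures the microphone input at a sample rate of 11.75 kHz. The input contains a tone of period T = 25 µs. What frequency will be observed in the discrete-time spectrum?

T = 25 µs → f = 1/T = 40 kHz.
40 kHz mod fs = 4.75 kHz.
4.75 kHz ≤ fs/2 = 5.875 kHz, appears at 4.75 kHz.

4.75 kHz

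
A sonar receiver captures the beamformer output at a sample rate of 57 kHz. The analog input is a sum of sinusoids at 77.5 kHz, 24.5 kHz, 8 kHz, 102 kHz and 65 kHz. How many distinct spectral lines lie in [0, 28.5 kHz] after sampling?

4

fs/2 = 28.5 kHz.
77.5 kHz mod fs = 20.5 kHz.
20.5 kHz ≤ fs/2 = 28.5 kHz, appears at 20.5 kHz.
24.5 kHz ≤ fs/2 = 28.5 kHz, passes unchanged.
8 kHz ≤ fs/2 = 28.5 kHz, passes unchanged.
102 kHz mod fs = 45 kHz.
45 kHz > fs/2 = 28.5 kHz, folds to fs − 45 kHz = 12 kHz.
65 kHz mod fs = 8 kHz.
8 kHz ≤ fs/2 = 28.5 kHz, appears at 8 kHz.
Distinct values: {8 kHz, 12 kHz, 20.5 kHz, 24.5 kHz} → 4.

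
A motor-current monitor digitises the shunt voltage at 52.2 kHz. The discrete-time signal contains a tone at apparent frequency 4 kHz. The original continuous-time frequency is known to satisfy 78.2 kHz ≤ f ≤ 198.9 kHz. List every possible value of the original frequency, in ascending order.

100.4 kHz, 108.4 kHz, 152.6 kHz, 160.6 kHz

Frequencies that alias to 4 kHz are k·fs ± 4 kHz for integer k ≥ 0.
k=0: 4 kHz.
k=1: 48.2 kHz, 56.2 kHz.
k=2: 100.4 kHz, 108.4 kHz.
k=3: 152.6 kHz, 160.6 kHz.
k=4: 204.8 kHz, 212.8 kHz.
Within [78.2 kHz, 198.9 kHz]: 100.4 kHz, 108.4 kHz, 152.6 kHz, 160.6 kHz.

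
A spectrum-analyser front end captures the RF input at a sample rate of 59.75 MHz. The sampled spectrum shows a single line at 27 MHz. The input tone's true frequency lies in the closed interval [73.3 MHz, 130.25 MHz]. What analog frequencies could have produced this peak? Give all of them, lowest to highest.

Frequencies that alias to 27 MHz are k·fs ± 27 MHz for integer k ≥ 0.
k=0: 27 MHz.
k=1: 32.75 MHz, 86.75 MHz.
k=2: 92.5 MHz, 146.5 MHz.
k=3: 152.25 MHz, 206.25 MHz.
Within [73.3 MHz, 130.25 MHz]: 86.75 MHz, 92.5 MHz.

86.75 MHz, 92.5 MHz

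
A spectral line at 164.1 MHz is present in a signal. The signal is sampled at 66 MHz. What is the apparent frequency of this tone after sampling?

164.1 MHz mod fs = 32.1 MHz.
32.1 MHz ≤ fs/2 = 33 MHz, appears at 32.1 MHz.

32.1 MHz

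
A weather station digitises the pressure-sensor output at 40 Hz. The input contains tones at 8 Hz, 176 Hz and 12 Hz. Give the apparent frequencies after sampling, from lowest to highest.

fs/2 = 20 Hz.
8 Hz ≤ fs/2 = 20 Hz, passes unchanged.
176 Hz mod fs = 16 Hz.
16 Hz ≤ fs/2 = 20 Hz, appears at 16 Hz.
12 Hz ≤ fs/2 = 20 Hz, passes unchanged.
Distinct values: {8 Hz, 12 Hz, 16 Hz}.

8 Hz, 12 Hz, 16 Hz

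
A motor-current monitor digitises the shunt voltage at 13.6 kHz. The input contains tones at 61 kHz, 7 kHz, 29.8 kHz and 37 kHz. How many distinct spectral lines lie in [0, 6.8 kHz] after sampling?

fs/2 = 6.8 kHz.
61 kHz mod fs = 6.6 kHz.
6.6 kHz ≤ fs/2 = 6.8 kHz, appears at 6.6 kHz.
7 kHz > fs/2 = 6.8 kHz, folds to fs − 7 kHz = 6.6 kHz.
29.8 kHz mod fs = 2.6 kHz.
2.6 kHz ≤ fs/2 = 6.8 kHz, appears at 2.6 kHz.
37 kHz mod fs = 9.8 kHz.
9.8 kHz > fs/2 = 6.8 kHz, folds to fs − 9.8 kHz = 3.8 kHz.
Distinct values: {2.6 kHz, 3.8 kHz, 6.6 kHz} → 3.

3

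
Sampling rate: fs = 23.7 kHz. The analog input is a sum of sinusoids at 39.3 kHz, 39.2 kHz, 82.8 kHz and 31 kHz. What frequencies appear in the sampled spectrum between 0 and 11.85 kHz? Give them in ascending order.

fs/2 = 11.85 kHz.
39.3 kHz mod fs = 15.6 kHz.
15.6 kHz > fs/2 = 11.85 kHz, folds to fs − 15.6 kHz = 8.1 kHz.
39.2 kHz mod fs = 15.5 kHz.
15.5 kHz > fs/2 = 11.85 kHz, folds to fs − 15.5 kHz = 8.2 kHz.
82.8 kHz mod fs = 11.7 kHz.
11.7 kHz ≤ fs/2 = 11.85 kHz, appears at 11.7 kHz.
31 kHz mod fs = 7.3 kHz.
7.3 kHz ≤ fs/2 = 11.85 kHz, appears at 7.3 kHz.
Distinct values: {7.3 kHz, 8.1 kHz, 8.2 kHz, 11.7 kHz}.

7.3 kHz, 8.1 kHz, 8.2 kHz, 11.7 kHz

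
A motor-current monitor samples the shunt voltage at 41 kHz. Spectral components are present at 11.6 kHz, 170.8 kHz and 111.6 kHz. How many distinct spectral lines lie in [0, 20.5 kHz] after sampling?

fs/2 = 20.5 kHz.
11.6 kHz ≤ fs/2 = 20.5 kHz, passes unchanged.
170.8 kHz mod fs = 6.8 kHz.
6.8 kHz ≤ fs/2 = 20.5 kHz, appears at 6.8 kHz.
111.6 kHz mod fs = 29.6 kHz.
29.6 kHz > fs/2 = 20.5 kHz, folds to fs − 29.6 kHz = 11.4 kHz.
Distinct values: {6.8 kHz, 11.4 kHz, 11.6 kHz} → 3.

3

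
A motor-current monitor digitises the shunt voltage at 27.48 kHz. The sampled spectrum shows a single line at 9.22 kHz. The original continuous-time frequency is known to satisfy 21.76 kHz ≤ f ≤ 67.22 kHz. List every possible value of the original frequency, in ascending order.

36.7 kHz, 45.74 kHz, 64.18 kHz

Frequencies that alias to 9.22 kHz are k·fs ± 9.22 kHz for integer k ≥ 0.
k=0: 9.22 kHz.
k=1: 18.26 kHz, 36.7 kHz.
k=2: 45.74 kHz, 64.18 kHz.
k=3: 73.22 kHz, 91.66 kHz.
Within [21.76 kHz, 67.22 kHz]: 36.7 kHz, 45.74 kHz, 64.18 kHz.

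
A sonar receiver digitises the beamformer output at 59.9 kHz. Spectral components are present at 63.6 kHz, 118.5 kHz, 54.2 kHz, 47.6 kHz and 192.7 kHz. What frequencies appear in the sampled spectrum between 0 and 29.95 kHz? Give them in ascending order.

fs/2 = 29.95 kHz.
63.6 kHz mod fs = 3.7 kHz.
3.7 kHz ≤ fs/2 = 29.95 kHz, appears at 3.7 kHz.
118.5 kHz mod fs = 58.6 kHz.
58.6 kHz > fs/2 = 29.95 kHz, folds to fs − 58.6 kHz = 1.3 kHz.
54.2 kHz > fs/2 = 29.95 kHz, folds to fs − 54.2 kHz = 5.7 kHz.
47.6 kHz > fs/2 = 29.95 kHz, folds to fs − 47.6 kHz = 12.3 kHz.
192.7 kHz mod fs = 13 kHz.
13 kHz ≤ fs/2 = 29.95 kHz, appears at 13 kHz.
Distinct values: {1.3 kHz, 3.7 kHz, 5.7 kHz, 12.3 kHz, 13 kHz}.

1.3 kHz, 3.7 kHz, 5.7 kHz, 12.3 kHz, 13 kHz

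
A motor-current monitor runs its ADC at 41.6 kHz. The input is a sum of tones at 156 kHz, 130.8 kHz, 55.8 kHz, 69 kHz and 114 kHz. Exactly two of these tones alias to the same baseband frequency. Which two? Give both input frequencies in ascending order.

55.8 kHz, 69 kHz

fs/2 = 20.8 kHz.
156 kHz mod fs = 31.2 kHz.
31.2 kHz > fs/2 = 20.8 kHz, folds to fs − 31.2 kHz = 10.4 kHz.
130.8 kHz mod fs = 6 kHz.
6 kHz ≤ fs/2 = 20.8 kHz, appears at 6 kHz.
55.8 kHz mod fs = 14.2 kHz.
14.2 kHz ≤ fs/2 = 20.8 kHz, appears at 14.2 kHz.
69 kHz mod fs = 27.4 kHz.
27.4 kHz > fs/2 = 20.8 kHz, folds to fs − 27.4 kHz = 14.2 kHz.
114 kHz mod fs = 30.8 kHz.
30.8 kHz > fs/2 = 20.8 kHz, folds to fs − 30.8 kHz = 10.8 kHz.
55.8 kHz and 69 kHz both map to 14.2 kHz.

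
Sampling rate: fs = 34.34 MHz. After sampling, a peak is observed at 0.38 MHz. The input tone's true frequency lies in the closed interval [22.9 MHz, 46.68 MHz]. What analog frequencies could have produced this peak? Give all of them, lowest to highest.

Frequencies that alias to 0.38 MHz are k·fs ± 0.38 MHz for integer k ≥ 0.
k=0: 0.38 MHz.
k=1: 33.96 MHz, 34.72 MHz.
k=2: 68.3 MHz, 69.06 MHz.
Within [22.9 MHz, 46.68 MHz]: 33.96 MHz, 34.72 MHz.

33.96 MHz, 34.72 MHz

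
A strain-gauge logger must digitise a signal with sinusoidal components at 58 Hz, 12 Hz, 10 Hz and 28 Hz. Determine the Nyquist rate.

116 Hz

Highest-frequency component: 58 Hz.
Nyquist rate = 2 × 58 Hz = 116 Hz.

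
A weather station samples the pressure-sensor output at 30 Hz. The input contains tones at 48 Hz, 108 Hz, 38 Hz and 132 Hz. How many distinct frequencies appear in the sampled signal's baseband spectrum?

fs/2 = 15 Hz.
48 Hz mod fs = 18 Hz.
18 Hz > fs/2 = 15 Hz, folds to fs − 18 Hz = 12 Hz.
108 Hz mod fs = 18 Hz.
18 Hz > fs/2 = 15 Hz, folds to fs − 18 Hz = 12 Hz.
38 Hz mod fs = 8 Hz.
8 Hz ≤ fs/2 = 15 Hz, appears at 8 Hz.
132 Hz mod fs = 12 Hz.
12 Hz ≤ fs/2 = 15 Hz, appears at 12 Hz.
Distinct values: {8 Hz, 12 Hz} → 2.

2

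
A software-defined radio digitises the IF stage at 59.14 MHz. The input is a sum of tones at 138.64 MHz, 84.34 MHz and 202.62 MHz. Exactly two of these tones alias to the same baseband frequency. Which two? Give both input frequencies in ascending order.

84.34 MHz, 202.62 MHz

fs/2 = 29.57 MHz.
138.64 MHz mod fs = 20.36 MHz.
20.36 MHz ≤ fs/2 = 29.57 MHz, appears at 20.36 MHz.
84.34 MHz mod fs = 25.2 MHz.
25.2 MHz ≤ fs/2 = 29.57 MHz, appears at 25.2 MHz.
202.62 MHz mod fs = 25.2 MHz.
25.2 MHz ≤ fs/2 = 29.57 MHz, appears at 25.2 MHz.
84.34 MHz and 202.62 MHz both map to 25.2 MHz.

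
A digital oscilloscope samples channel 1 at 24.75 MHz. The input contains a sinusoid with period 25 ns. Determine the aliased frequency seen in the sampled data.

T = 25 ns → f = 1/T = 40 MHz.
40 MHz mod fs = 15.25 MHz.
15.25 MHz > fs/2 = 12.375 MHz, folds to fs − 15.25 MHz = 9.5 MHz.

9.5 MHz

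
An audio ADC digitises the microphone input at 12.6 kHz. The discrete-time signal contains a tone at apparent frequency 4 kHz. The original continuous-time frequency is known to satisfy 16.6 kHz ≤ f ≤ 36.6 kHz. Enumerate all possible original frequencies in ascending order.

Frequencies that alias to 4 kHz are k·fs ± 4 kHz for integer k ≥ 0.
k=0: 4 kHz.
k=1: 8.6 kHz, 16.6 kHz.
k=2: 21.2 kHz, 29.2 kHz.
k=3: 33.8 kHz, 41.8 kHz.
k=4: 46.4 kHz, 54.4 kHz.
Within [16.6 kHz, 36.6 kHz]: 16.6 kHz, 21.2 kHz, 29.2 kHz, 33.8 kHz.

16.6 kHz, 21.2 kHz, 29.2 kHz, 33.8 kHz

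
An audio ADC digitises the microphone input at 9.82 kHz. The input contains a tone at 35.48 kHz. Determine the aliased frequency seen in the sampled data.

3.8 kHz

35.48 kHz mod fs = 6.02 kHz.
6.02 kHz > fs/2 = 4.91 kHz, folds to fs − 6.02 kHz = 3.8 kHz.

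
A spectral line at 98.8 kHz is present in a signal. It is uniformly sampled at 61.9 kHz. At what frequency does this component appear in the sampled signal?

25 kHz

98.8 kHz mod fs = 36.9 kHz.
36.9 kHz > fs/2 = 30.95 kHz, folds to fs − 36.9 kHz = 25 kHz.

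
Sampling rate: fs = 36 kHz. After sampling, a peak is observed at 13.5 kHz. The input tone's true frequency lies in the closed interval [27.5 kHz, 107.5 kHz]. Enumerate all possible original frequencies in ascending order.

Frequencies that alias to 13.5 kHz are k·fs ± 13.5 kHz for integer k ≥ 0.
k=0: 13.5 kHz.
k=1: 22.5 kHz, 49.5 kHz.
k=2: 58.5 kHz, 85.5 kHz.
k=3: 94.5 kHz, 121.5 kHz.
k=4: 130.5 kHz, 157.5 kHz.
Within [27.5 kHz, 107.5 kHz]: 49.5 kHz, 58.5 kHz, 85.5 kHz, 94.5 kHz.

49.5 kHz, 58.5 kHz, 85.5 kHz, 94.5 kHz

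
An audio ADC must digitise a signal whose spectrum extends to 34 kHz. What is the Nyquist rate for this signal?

68 kHz

Nyquist rate = 2 × 34 kHz = 68 kHz.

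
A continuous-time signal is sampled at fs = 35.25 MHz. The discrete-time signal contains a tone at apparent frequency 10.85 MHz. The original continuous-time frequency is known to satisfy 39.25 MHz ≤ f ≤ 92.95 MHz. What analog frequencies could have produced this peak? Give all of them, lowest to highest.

46.1 MHz, 59.65 MHz, 81.35 MHz

Frequencies that alias to 10.85 MHz are k·fs ± 10.85 MHz for integer k ≥ 0.
k=0: 10.85 MHz.
k=1: 24.4 MHz, 46.1 MHz.
k=2: 59.65 MHz, 81.35 MHz.
k=3: 94.9 MHz, 116.6 MHz.
Within [39.25 MHz, 92.95 MHz]: 46.1 MHz, 59.65 MHz, 81.35 MHz.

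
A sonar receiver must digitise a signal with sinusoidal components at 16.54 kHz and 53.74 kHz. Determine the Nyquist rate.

107.48 kHz

Highest-frequency component: 53.74 kHz.
Nyquist rate = 2 × 53.74 kHz = 107.48 kHz.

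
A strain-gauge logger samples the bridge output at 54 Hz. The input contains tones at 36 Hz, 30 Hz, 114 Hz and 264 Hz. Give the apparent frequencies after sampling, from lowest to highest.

fs/2 = 27 Hz.
36 Hz > fs/2 = 27 Hz, folds to fs − 36 Hz = 18 Hz.
30 Hz > fs/2 = 27 Hz, folds to fs − 30 Hz = 24 Hz.
114 Hz mod fs = 6 Hz.
6 Hz ≤ fs/2 = 27 Hz, appears at 6 Hz.
264 Hz mod fs = 48 Hz.
48 Hz > fs/2 = 27 Hz, folds to fs − 48 Hz = 6 Hz.
Distinct values: {6 Hz, 18 Hz, 24 Hz}.

6 Hz, 18 Hz, 24 Hz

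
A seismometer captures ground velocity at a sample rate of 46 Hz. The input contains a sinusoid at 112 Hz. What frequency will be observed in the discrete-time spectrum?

112 Hz mod fs = 20 Hz.
20 Hz ≤ fs/2 = 23 Hz, appears at 20 Hz.

20 Hz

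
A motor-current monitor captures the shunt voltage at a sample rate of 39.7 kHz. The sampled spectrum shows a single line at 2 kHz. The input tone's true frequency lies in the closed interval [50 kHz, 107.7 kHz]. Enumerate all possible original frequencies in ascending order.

77.4 kHz, 81.4 kHz

Frequencies that alias to 2 kHz are k·fs ± 2 kHz for integer k ≥ 0.
k=0: 2 kHz.
k=1: 37.7 kHz, 41.7 kHz.
k=2: 77.4 kHz, 81.4 kHz.
k=3: 117.1 kHz, 121.1 kHz.
Within [50 kHz, 107.7 kHz]: 77.4 kHz, 81.4 kHz.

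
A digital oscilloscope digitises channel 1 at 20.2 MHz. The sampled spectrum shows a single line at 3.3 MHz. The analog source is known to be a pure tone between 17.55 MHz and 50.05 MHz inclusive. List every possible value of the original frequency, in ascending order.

23.5 MHz, 37.1 MHz, 43.7 MHz

Frequencies that alias to 3.3 MHz are k·fs ± 3.3 MHz for integer k ≥ 0.
k=0: 3.3 MHz.
k=1: 16.9 MHz, 23.5 MHz.
k=2: 37.1 MHz, 43.7 MHz.
k=3: 57.3 MHz, 63.9 MHz.
Within [17.55 MHz, 50.05 MHz]: 23.5 MHz, 37.1 MHz, 43.7 MHz.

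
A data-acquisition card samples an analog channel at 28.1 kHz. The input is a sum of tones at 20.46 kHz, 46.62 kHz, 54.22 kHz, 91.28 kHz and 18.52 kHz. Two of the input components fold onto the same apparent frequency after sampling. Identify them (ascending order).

fs/2 = 14.05 kHz.
20.46 kHz > fs/2 = 14.05 kHz, folds to fs − 20.46 kHz = 7.64 kHz.
46.62 kHz mod fs = 18.52 kHz.
18.52 kHz > fs/2 = 14.05 kHz, folds to fs − 18.52 kHz = 9.58 kHz.
54.22 kHz mod fs = 26.12 kHz.
26.12 kHz > fs/2 = 14.05 kHz, folds to fs − 26.12 kHz = 1.98 kHz.
91.28 kHz mod fs = 6.98 kHz.
6.98 kHz ≤ fs/2 = 14.05 kHz, appears at 6.98 kHz.
18.52 kHz > fs/2 = 14.05 kHz, folds to fs − 18.52 kHz = 9.58 kHz.
18.52 kHz and 46.62 kHz both map to 9.58 kHz.

18.52 kHz, 46.62 kHz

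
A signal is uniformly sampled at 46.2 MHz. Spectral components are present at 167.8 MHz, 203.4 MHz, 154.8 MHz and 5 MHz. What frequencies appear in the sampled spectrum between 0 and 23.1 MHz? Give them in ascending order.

fs/2 = 23.1 MHz.
167.8 MHz mod fs = 29.2 MHz.
29.2 MHz > fs/2 = 23.1 MHz, folds to fs − 29.2 MHz = 17 MHz.
203.4 MHz mod fs = 18.6 MHz.
18.6 MHz ≤ fs/2 = 23.1 MHz, appears at 18.6 MHz.
154.8 MHz mod fs = 16.2 MHz.
16.2 MHz ≤ fs/2 = 23.1 MHz, appears at 16.2 MHz.
5 MHz ≤ fs/2 = 23.1 MHz, passes unchanged.
Distinct values: {5 MHz, 16.2 MHz, 17 MHz, 18.6 MHz}.

5 MHz, 16.2 MHz, 17 MHz, 18.6 MHz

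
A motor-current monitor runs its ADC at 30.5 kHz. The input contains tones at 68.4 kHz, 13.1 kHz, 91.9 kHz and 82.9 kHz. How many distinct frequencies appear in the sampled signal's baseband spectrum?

fs/2 = 15.25 kHz.
68.4 kHz mod fs = 7.4 kHz.
7.4 kHz ≤ fs/2 = 15.25 kHz, appears at 7.4 kHz.
13.1 kHz ≤ fs/2 = 15.25 kHz, passes unchanged.
91.9 kHz mod fs = 0.4 kHz.
0.4 kHz ≤ fs/2 = 15.25 kHz, appears at 0.4 kHz.
82.9 kHz mod fs = 21.9 kHz.
21.9 kHz > fs/2 = 15.25 kHz, folds to fs − 21.9 kHz = 8.6 kHz.
Distinct values: {0.4 kHz, 7.4 kHz, 8.6 kHz, 13.1 kHz} → 4.

4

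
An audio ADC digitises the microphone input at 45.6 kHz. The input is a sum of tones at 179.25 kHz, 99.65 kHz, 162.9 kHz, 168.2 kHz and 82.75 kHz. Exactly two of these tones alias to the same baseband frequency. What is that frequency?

fs/2 = 22.8 kHz.
179.25 kHz mod fs = 42.45 kHz.
42.45 kHz > fs/2 = 22.8 kHz, folds to fs − 42.45 kHz = 3.15 kHz.
99.65 kHz mod fs = 8.45 kHz.
8.45 kHz ≤ fs/2 = 22.8 kHz, appears at 8.45 kHz.
162.9 kHz mod fs = 26.1 kHz.
26.1 kHz > fs/2 = 22.8 kHz, folds to fs − 26.1 kHz = 19.5 kHz.
168.2 kHz mod fs = 31.4 kHz.
31.4 kHz > fs/2 = 22.8 kHz, folds to fs − 31.4 kHz = 14.2 kHz.
82.75 kHz mod fs = 37.15 kHz.
37.15 kHz > fs/2 = 22.8 kHz, folds to fs − 37.15 kHz = 8.45 kHz.
82.75 kHz and 99.65 kHz both map to 8.45 kHz.

8.45 kHz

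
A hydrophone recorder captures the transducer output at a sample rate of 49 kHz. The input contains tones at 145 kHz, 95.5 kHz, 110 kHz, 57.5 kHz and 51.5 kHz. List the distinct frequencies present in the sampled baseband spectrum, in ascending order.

2 kHz, 2.5 kHz, 8.5 kHz, 12 kHz

fs/2 = 24.5 kHz.
145 kHz mod fs = 47 kHz.
47 kHz > fs/2 = 24.5 kHz, folds to fs − 47 kHz = 2 kHz.
95.5 kHz mod fs = 46.5 kHz.
46.5 kHz > fs/2 = 24.5 kHz, folds to fs − 46.5 kHz = 2.5 kHz.
110 kHz mod fs = 12 kHz.
12 kHz ≤ fs/2 = 24.5 kHz, appears at 12 kHz.
57.5 kHz mod fs = 8.5 kHz.
8.5 kHz ≤ fs/2 = 24.5 kHz, appears at 8.5 kHz.
51.5 kHz mod fs = 2.5 kHz.
2.5 kHz ≤ fs/2 = 24.5 kHz, appears at 2.5 kHz.
Distinct values: {2 kHz, 2.5 kHz, 8.5 kHz, 12 kHz}.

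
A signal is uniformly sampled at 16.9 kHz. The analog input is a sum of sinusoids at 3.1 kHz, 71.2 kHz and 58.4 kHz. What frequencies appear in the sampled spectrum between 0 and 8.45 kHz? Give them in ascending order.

3.1 kHz, 3.6 kHz, 7.7 kHz

fs/2 = 8.45 kHz.
3.1 kHz ≤ fs/2 = 8.45 kHz, passes unchanged.
71.2 kHz mod fs = 3.6 kHz.
3.6 kHz ≤ fs/2 = 8.45 kHz, appears at 3.6 kHz.
58.4 kHz mod fs = 7.7 kHz.
7.7 kHz ≤ fs/2 = 8.45 kHz, appears at 7.7 kHz.
Distinct values: {3.1 kHz, 3.6 kHz, 7.7 kHz}.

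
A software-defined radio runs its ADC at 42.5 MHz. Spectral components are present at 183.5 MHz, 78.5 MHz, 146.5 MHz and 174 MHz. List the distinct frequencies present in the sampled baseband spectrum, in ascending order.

fs/2 = 21.25 MHz.
183.5 MHz mod fs = 13.5 MHz.
13.5 MHz ≤ fs/2 = 21.25 MHz, appears at 13.5 MHz.
78.5 MHz mod fs = 36 MHz.
36 MHz > fs/2 = 21.25 MHz, folds to fs − 36 MHz = 6.5 MHz.
146.5 MHz mod fs = 19 MHz.
19 MHz ≤ fs/2 = 21.25 MHz, appears at 19 MHz.
174 MHz mod fs = 4 MHz.
4 MHz ≤ fs/2 = 21.25 MHz, appears at 4 MHz.
Distinct values: {4 MHz, 6.5 MHz, 13.5 MHz, 19 MHz}.

4 MHz, 6.5 MHz, 13.5 MHz, 19 MHz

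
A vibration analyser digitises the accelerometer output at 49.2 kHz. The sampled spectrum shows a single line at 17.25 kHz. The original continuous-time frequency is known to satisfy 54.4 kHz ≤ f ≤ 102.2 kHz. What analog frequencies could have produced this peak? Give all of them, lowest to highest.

66.45 kHz, 81.15 kHz

Frequencies that alias to 17.25 kHz are k·fs ± 17.25 kHz for integer k ≥ 0.
k=0: 17.25 kHz.
k=1: 31.95 kHz, 66.45 kHz.
k=2: 81.15 kHz, 115.65 kHz.
k=3: 130.35 kHz, 164.85 kHz.
Within [54.4 kHz, 102.2 kHz]: 66.45 kHz, 81.15 kHz.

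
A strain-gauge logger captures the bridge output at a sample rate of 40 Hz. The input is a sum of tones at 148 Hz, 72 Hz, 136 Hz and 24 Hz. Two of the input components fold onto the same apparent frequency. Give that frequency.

16 Hz

fs/2 = 20 Hz.
148 Hz mod fs = 28 Hz.
28 Hz > fs/2 = 20 Hz, folds to fs − 28 Hz = 12 Hz.
72 Hz mod fs = 32 Hz.
32 Hz > fs/2 = 20 Hz, folds to fs − 32 Hz = 8 Hz.
136 Hz mod fs = 16 Hz.
16 Hz ≤ fs/2 = 20 Hz, appears at 16 Hz.
24 Hz > fs/2 = 20 Hz, folds to fs − 24 Hz = 16 Hz.
24 Hz and 136 Hz both map to 16 Hz.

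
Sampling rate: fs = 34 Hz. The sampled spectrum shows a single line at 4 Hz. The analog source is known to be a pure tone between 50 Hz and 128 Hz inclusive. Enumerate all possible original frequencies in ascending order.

64 Hz, 72 Hz, 98 Hz, 106 Hz

Frequencies that alias to 4 Hz are k·fs ± 4 Hz for integer k ≥ 0.
k=0: 4 Hz.
k=1: 30 Hz, 38 Hz.
k=2: 64 Hz, 72 Hz.
k=3: 98 Hz, 106 Hz.
k=4: 132 Hz, 140 Hz.
Within [50 Hz, 128 Hz]: 64 Hz, 72 Hz, 98 Hz, 106 Hz.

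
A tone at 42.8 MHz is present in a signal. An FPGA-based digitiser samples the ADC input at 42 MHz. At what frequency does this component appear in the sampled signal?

42.8 MHz mod fs = 0.8 MHz.
0.8 MHz ≤ fs/2 = 21 MHz, appears at 0.8 MHz.

0.8 MHz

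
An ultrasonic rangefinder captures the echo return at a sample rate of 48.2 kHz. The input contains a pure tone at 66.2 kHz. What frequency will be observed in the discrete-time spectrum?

66.2 kHz mod fs = 18 kHz.
18 kHz ≤ fs/2 = 24.1 kHz, appears at 18 kHz.

18 kHz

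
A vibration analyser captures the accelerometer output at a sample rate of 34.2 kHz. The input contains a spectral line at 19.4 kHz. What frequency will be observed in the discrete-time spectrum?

19.4 kHz > fs/2 = 17.1 kHz, folds to fs − 19.4 kHz = 14.8 kHz.

14.8 kHz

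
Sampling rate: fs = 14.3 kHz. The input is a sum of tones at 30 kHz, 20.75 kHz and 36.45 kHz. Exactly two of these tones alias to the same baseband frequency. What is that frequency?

6.45 kHz

fs/2 = 7.15 kHz.
30 kHz mod fs = 1.4 kHz.
1.4 kHz ≤ fs/2 = 7.15 kHz, appears at 1.4 kHz.
20.75 kHz mod fs = 6.45 kHz.
6.45 kHz ≤ fs/2 = 7.15 kHz, appears at 6.45 kHz.
36.45 kHz mod fs = 7.85 kHz.
7.85 kHz > fs/2 = 7.15 kHz, folds to fs − 7.85 kHz = 6.45 kHz.
20.75 kHz and 36.45 kHz both map to 6.45 kHz.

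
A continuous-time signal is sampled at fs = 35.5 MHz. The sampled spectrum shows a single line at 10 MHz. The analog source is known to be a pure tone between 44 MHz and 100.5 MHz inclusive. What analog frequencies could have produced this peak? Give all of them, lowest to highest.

45.5 MHz, 61 MHz, 81 MHz, 96.5 MHz

Frequencies that alias to 10 MHz are k·fs ± 10 MHz for integer k ≥ 0.
k=0: 10 MHz.
k=1: 25.5 MHz, 45.5 MHz.
k=2: 61 MHz, 81 MHz.
k=3: 96.5 MHz, 116.5 MHz.
k=4: 132 MHz, 152 MHz.
Within [44 MHz, 100.5 MHz]: 45.5 MHz, 61 MHz, 81 MHz, 96.5 MHz.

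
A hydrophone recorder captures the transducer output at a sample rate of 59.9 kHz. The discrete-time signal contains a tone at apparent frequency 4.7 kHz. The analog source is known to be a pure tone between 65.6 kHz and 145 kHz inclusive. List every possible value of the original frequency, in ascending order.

115.1 kHz, 124.5 kHz

Frequencies that alias to 4.7 kHz are k·fs ± 4.7 kHz for integer k ≥ 0.
k=0: 4.7 kHz.
k=1: 55.2 kHz, 64.6 kHz.
k=2: 115.1 kHz, 124.5 kHz.
k=3: 175 kHz, 184.4 kHz.
Within [65.6 kHz, 145 kHz]: 115.1 kHz, 124.5 kHz.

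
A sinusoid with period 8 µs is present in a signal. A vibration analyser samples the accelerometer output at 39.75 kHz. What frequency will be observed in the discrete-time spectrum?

T = 8 µs → f = 1/T = 125 kHz.
125 kHz mod fs = 5.75 kHz.
5.75 kHz ≤ fs/2 = 19.875 kHz, appears at 5.75 kHz.

5.75 kHz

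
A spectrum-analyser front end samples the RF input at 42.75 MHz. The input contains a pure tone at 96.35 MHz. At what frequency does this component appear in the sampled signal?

96.35 MHz mod fs = 10.85 MHz.
10.85 MHz ≤ fs/2 = 21.375 MHz, appears at 10.85 MHz.

10.85 MHz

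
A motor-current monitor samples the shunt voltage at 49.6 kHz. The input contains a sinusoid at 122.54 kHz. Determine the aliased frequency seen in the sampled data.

23.34 kHz

122.54 kHz mod fs = 23.34 kHz.
23.34 kHz ≤ fs/2 = 24.8 kHz, appears at 23.34 kHz.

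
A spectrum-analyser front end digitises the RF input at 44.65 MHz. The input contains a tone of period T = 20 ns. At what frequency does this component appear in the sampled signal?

T = 20 ns → f = 1/T = 50 MHz.
50 MHz mod fs = 5.35 MHz.
5.35 MHz ≤ fs/2 = 22.325 MHz, appears at 5.35 MHz.

5.35 MHz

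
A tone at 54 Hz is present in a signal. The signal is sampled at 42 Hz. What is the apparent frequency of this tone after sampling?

54 Hz mod fs = 12 Hz.
12 Hz ≤ fs/2 = 21 Hz, appears at 12 Hz.

12 Hz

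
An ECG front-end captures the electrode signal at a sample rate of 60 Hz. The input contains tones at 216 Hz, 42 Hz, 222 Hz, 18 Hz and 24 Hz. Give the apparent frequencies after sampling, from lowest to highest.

fs/2 = 30 Hz.
216 Hz mod fs = 36 Hz.
36 Hz > fs/2 = 30 Hz, folds to fs − 36 Hz = 24 Hz.
42 Hz > fs/2 = 30 Hz, folds to fs − 42 Hz = 18 Hz.
222 Hz mod fs = 42 Hz.
42 Hz > fs/2 = 30 Hz, folds to fs − 42 Hz = 18 Hz.
18 Hz ≤ fs/2 = 30 Hz, passes unchanged.
24 Hz ≤ fs/2 = 30 Hz, passes unchanged.
Distinct values: {18 Hz, 24 Hz}.

18 Hz, 24 Hz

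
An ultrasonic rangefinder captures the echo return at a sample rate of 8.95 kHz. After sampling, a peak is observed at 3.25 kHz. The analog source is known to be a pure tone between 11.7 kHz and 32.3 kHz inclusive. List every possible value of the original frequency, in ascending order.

Frequencies that alias to 3.25 kHz are k·fs ± 3.25 kHz for integer k ≥ 0.
k=0: 3.25 kHz.
k=1: 5.7 kHz, 12.2 kHz.
k=2: 14.65 kHz, 21.15 kHz.
k=3: 23.6 kHz, 30.1 kHz.
k=4: 32.55 kHz, 39.05 kHz.
Within [11.7 kHz, 32.3 kHz]: 12.2 kHz, 14.65 kHz, 21.15 kHz, 23.6 kHz, 30.1 kHz.

12.2 kHz, 14.65 kHz, 21.15 kHz, 23.6 kHz, 30.1 kHz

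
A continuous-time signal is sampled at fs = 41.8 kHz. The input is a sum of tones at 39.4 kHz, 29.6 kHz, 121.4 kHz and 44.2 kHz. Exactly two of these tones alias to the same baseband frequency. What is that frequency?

fs/2 = 20.9 kHz.
39.4 kHz > fs/2 = 20.9 kHz, folds to fs − 39.4 kHz = 2.4 kHz.
29.6 kHz > fs/2 = 20.9 kHz, folds to fs − 29.6 kHz = 12.2 kHz.
121.4 kHz mod fs = 37.8 kHz.
37.8 kHz > fs/2 = 20.9 kHz, folds to fs − 37.8 kHz = 4 kHz.
44.2 kHz mod fs = 2.4 kHz.
2.4 kHz ≤ fs/2 = 20.9 kHz, appears at 2.4 kHz.
39.4 kHz and 44.2 kHz both map to 2.4 kHz.

2.4 kHz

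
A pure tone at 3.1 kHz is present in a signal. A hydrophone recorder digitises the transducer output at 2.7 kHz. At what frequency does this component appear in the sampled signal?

0.4 kHz

3.1 kHz mod fs = 0.4 kHz.
0.4 kHz ≤ fs/2 = 1.35 kHz, appears at 0.4 kHz.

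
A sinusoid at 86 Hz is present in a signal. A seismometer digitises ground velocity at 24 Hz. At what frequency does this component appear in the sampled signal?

86 Hz mod fs = 14 Hz.
14 Hz > fs/2 = 12 Hz, folds to fs − 14 Hz = 10 Hz.

10 Hz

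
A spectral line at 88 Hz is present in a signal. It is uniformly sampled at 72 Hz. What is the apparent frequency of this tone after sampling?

88 Hz mod fs = 16 Hz.
16 Hz ≤ fs/2 = 36 Hz, appears at 16 Hz.

16 Hz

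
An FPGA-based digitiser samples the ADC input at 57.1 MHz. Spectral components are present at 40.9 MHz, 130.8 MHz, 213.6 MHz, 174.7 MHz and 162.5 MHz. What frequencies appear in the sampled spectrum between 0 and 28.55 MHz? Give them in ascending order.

fs/2 = 28.55 MHz.
40.9 MHz > fs/2 = 28.55 MHz, folds to fs − 40.9 MHz = 16.2 MHz.
130.8 MHz mod fs = 16.6 MHz.
16.6 MHz ≤ fs/2 = 28.55 MHz, appears at 16.6 MHz.
213.6 MHz mod fs = 42.3 MHz.
42.3 MHz > fs/2 = 28.55 MHz, folds to fs − 42.3 MHz = 14.8 MHz.
174.7 MHz mod fs = 3.4 MHz.
3.4 MHz ≤ fs/2 = 28.55 MHz, appears at 3.4 MHz.
162.5 MHz mod fs = 48.3 MHz.
48.3 MHz > fs/2 = 28.55 MHz, folds to fs − 48.3 MHz = 8.8 MHz.
Distinct values: {3.4 MHz, 8.8 MHz, 14.8 MHz, 16.2 MHz, 16.6 MHz}.

3.4 MHz, 8.8 MHz, 14.8 MHz, 16.2 MHz, 16.6 MHz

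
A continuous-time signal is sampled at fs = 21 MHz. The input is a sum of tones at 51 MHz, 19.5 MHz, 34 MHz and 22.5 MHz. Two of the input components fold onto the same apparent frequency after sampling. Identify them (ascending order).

fs/2 = 10.5 MHz.
51 MHz mod fs = 9 MHz.
9 MHz ≤ fs/2 = 10.5 MHz, appears at 9 MHz.
19.5 MHz > fs/2 = 10.5 MHz, folds to fs − 19.5 MHz = 1.5 MHz.
34 MHz mod fs = 13 MHz.
13 MHz > fs/2 = 10.5 MHz, folds to fs − 13 MHz = 8 MHz.
22.5 MHz mod fs = 1.5 MHz.
1.5 MHz ≤ fs/2 = 10.5 MHz, appears at 1.5 MHz.
19.5 MHz and 22.5 MHz both map to 1.5 MHz.

19.5 MHz, 22.5 MHz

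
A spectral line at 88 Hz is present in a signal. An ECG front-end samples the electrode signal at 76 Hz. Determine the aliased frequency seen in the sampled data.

88 Hz mod fs = 12 Hz.
12 Hz ≤ fs/2 = 38 Hz, appears at 12 Hz.

12 Hz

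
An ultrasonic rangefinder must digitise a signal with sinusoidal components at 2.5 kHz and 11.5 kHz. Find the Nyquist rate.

23 kHz

Highest-frequency component: 11.5 kHz.
Nyquist rate = 2 × 11.5 kHz = 23 kHz.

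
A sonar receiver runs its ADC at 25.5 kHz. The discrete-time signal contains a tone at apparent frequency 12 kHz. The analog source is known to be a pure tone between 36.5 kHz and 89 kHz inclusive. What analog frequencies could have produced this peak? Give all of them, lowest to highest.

Frequencies that alias to 12 kHz are k·fs ± 12 kHz for integer k ≥ 0.
k=0: 12 kHz.
k=1: 13.5 kHz, 37.5 kHz.
k=2: 39 kHz, 63 kHz.
k=3: 64.5 kHz, 88.5 kHz.
k=4: 90 kHz, 114 kHz.
Within [36.5 kHz, 89 kHz]: 37.5 kHz, 39 kHz, 63 kHz, 64.5 kHz, 88.5 kHz.

37.5 kHz, 39 kHz, 63 kHz, 64.5 kHz, 88.5 kHz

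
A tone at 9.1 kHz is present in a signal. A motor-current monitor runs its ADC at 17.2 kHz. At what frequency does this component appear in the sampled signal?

8.1 kHz

9.1 kHz > fs/2 = 8.6 kHz, folds to fs − 9.1 kHz = 8.1 kHz.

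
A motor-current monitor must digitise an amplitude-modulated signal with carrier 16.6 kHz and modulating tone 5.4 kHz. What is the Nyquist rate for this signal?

AM sidebands sit at fc ± fm = 11.2 kHz and 22 kHz.
Highest-frequency component: 22 kHz.
Nyquist rate = 2 × 22 kHz = 44 kHz.

44 kHz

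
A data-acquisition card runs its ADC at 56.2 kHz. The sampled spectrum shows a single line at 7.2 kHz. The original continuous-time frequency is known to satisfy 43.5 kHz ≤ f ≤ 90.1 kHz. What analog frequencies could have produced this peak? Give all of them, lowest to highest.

49 kHz, 63.4 kHz

Frequencies that alias to 7.2 kHz are k·fs ± 7.2 kHz for integer k ≥ 0.
k=0: 7.2 kHz.
k=1: 49 kHz, 63.4 kHz.
k=2: 105.2 kHz, 119.6 kHz.
Within [43.5 kHz, 90.1 kHz]: 49 kHz, 63.4 kHz.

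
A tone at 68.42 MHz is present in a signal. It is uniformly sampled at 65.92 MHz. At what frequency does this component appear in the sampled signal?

68.42 MHz mod fs = 2.5 MHz.
2.5 MHz ≤ fs/2 = 32.96 MHz, appears at 2.5 MHz.

2.5 MHz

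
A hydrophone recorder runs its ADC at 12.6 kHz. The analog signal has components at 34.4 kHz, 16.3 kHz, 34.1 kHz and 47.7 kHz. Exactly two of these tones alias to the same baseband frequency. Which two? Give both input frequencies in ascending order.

16.3 kHz, 34.1 kHz

fs/2 = 6.3 kHz.
34.4 kHz mod fs = 9.2 kHz.
9.2 kHz > fs/2 = 6.3 kHz, folds to fs − 9.2 kHz = 3.4 kHz.
16.3 kHz mod fs = 3.7 kHz.
3.7 kHz ≤ fs/2 = 6.3 kHz, appears at 3.7 kHz.
34.1 kHz mod fs = 8.9 kHz.
8.9 kHz > fs/2 = 6.3 kHz, folds to fs − 8.9 kHz = 3.7 kHz.
47.7 kHz mod fs = 9.9 kHz.
9.9 kHz > fs/2 = 6.3 kHz, folds to fs − 9.9 kHz = 2.7 kHz.
16.3 kHz and 34.1 kHz both map to 3.7 kHz.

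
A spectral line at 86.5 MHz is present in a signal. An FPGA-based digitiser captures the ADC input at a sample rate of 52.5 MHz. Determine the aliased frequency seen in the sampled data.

18.5 MHz

86.5 MHz mod fs = 34 MHz.
34 MHz > fs/2 = 26.25 MHz, folds to fs − 34 MHz = 18.5 MHz.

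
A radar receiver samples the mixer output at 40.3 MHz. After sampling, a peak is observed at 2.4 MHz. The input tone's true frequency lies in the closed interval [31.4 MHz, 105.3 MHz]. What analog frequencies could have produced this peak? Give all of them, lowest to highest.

Frequencies that alias to 2.4 MHz are k·fs ± 2.4 MHz for integer k ≥ 0.
k=0: 2.4 MHz.
k=1: 37.9 MHz, 42.7 MHz.
k=2: 78.2 MHz, 83 MHz.
k=3: 118.5 MHz, 123.3 MHz.
Within [31.4 MHz, 105.3 MHz]: 37.9 MHz, 42.7 MHz, 78.2 MHz, 83 MHz.

37.9 MHz, 42.7 MHz, 78.2 MHz, 83 MHz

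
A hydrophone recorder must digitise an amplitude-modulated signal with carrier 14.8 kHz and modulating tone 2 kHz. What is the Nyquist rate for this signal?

AM sidebands sit at fc ± fm = 12.8 kHz and 16.8 kHz.
Highest-frequency component: 16.8 kHz.
Nyquist rate = 2 × 16.8 kHz = 33.6 kHz.

33.6 kHz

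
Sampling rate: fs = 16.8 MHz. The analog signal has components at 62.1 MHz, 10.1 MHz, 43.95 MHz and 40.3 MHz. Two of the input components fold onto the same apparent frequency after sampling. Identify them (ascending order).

fs/2 = 8.4 MHz.
62.1 MHz mod fs = 11.7 MHz.
11.7 MHz > fs/2 = 8.4 MHz, folds to fs − 11.7 MHz = 5.1 MHz.
10.1 MHz > fs/2 = 8.4 MHz, folds to fs − 10.1 MHz = 6.7 MHz.
43.95 MHz mod fs = 10.35 MHz.
10.35 MHz > fs/2 = 8.4 MHz, folds to fs − 10.35 MHz = 6.45 MHz.
40.3 MHz mod fs = 6.7 MHz.
6.7 MHz ≤ fs/2 = 8.4 MHz, appears at 6.7 MHz.
10.1 MHz and 40.3 MHz both map to 6.7 MHz.

10.1 MHz, 40.3 MHz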